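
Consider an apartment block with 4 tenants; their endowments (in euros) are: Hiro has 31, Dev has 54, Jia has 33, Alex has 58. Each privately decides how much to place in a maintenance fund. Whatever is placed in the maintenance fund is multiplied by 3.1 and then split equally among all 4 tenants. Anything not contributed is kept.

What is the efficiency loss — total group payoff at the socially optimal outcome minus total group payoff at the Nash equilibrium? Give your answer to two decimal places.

369.60 euros

The private return per contributed unit is 3.1/4 = 0.7750 < 1 for every player regardless of endowment, so the Nash equilibrium is zero contribution and the group total is Σ E_j = 31 + 54 + 33 + 58 = 176.
Each contributed unit returns 3.100 to the group, so the social optimum is full contribution by everyone: group total = 3.100 × 176 = 545.60.
Efficiency loss = (3.100 − 1) × 176 = 369.60.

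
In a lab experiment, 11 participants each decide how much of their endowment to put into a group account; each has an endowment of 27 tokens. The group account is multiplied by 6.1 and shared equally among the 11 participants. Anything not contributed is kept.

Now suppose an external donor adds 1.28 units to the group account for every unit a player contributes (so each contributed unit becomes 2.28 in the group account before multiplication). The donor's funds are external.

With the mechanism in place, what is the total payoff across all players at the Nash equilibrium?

With the mechanism, a contributed unit returns 6.1 × 2.28 / 11 = 1.2644 per unit of net cost to the contributor — now above 1 — so contributing fully is weakly dominant for every player.
At the Nash equilibrium everyone contributes 27. Group total payoff = 6.1 × 2.28 × 297 = 4130.68.

4130.68 tokens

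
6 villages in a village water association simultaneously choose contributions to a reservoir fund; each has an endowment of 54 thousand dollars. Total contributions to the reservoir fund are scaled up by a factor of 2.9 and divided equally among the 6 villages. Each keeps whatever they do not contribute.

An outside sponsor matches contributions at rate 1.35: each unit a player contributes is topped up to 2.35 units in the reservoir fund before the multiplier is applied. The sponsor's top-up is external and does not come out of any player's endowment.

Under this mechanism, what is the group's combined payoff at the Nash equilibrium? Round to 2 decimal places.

2208.06 thousand dollars

Under the mechanism each unit contributed yields 2.9 × 2.35 / 6 = 1.1358 back to its contributor per unit of net cost, which exceeds 1, making full contribution the dominant choice for everyone.
So the Nash equilibrium is full contribution by all 6; the group earns 2.9 × 2.35 × 324 = 2208.06.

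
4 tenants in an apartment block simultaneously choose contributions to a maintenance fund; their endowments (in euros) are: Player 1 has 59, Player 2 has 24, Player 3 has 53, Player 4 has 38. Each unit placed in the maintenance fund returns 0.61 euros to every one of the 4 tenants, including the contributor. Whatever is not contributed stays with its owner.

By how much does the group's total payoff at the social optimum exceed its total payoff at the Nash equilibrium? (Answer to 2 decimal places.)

The private return per contributed unit is 0.61 < 1 for everyone, so the Nash equilibrium is zero contribution and the group total is Σ E_j = 59 + 24 + 53 + 38 = 174.
Each contributed unit returns 2.440 to the group, so the social optimum is full contribution by everyone: group total = 2.440 × 174 = 424.56.
Efficiency loss = (2.440 − 1) × 174 = 250.56.

250.56 euros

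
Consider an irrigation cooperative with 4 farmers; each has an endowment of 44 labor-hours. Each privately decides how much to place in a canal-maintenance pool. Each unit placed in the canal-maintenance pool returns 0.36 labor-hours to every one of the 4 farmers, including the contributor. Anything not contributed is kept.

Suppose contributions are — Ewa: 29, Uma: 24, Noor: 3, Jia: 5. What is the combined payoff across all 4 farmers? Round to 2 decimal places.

Total contributed: 29 + 24 + 3 + 5 = 61; total kept: 4 × 44 − 61 = 115.
The canal-maintenance pool pays out 0.36 × 4 × 61 = 87.84 in aggregate.
Group total = 115 + 87.84 = 202.84.

202.84 labor-hours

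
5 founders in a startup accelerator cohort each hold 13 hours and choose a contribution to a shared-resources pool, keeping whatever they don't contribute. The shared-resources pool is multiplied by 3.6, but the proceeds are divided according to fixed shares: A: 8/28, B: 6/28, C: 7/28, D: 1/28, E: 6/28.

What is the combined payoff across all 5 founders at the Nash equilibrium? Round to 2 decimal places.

98.80 hours

Each unit j contributes comes back to j as 3.6 × (j's share), so j prefers to contribute only if that share exceeds 1/3.6 = 0.2778; otherwise keeping the unit dominates.
Only A (8/28) clears that bar, contributing 13; the remaining 4 contribute 0. Total contributed: 13.
The shared-resources pool pays out 3.6 × 13 = 46.80 in total (split across the unequal shares, but the aggregate is all that matters for the group sum).
The 4 free-riders keep 13 each, adding 52. Group total = 52 + 46.80 = 98.80.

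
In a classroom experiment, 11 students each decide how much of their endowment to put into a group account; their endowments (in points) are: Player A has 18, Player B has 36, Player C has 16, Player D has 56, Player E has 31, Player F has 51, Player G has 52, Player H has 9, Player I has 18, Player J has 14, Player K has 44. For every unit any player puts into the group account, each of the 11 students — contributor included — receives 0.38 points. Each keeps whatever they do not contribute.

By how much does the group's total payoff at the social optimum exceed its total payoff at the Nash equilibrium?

The private return per contributed unit is 0.38 < 1 for everyone, so the Nash equilibrium is zero contribution and the group total is Σ E_j = 18 + 36 + 16 + 56 + 31 + 51 + 52 + 9 + 18 + 14 + 44 = 345.
Each contributed unit returns 4.180 to the group, so the social optimum is full contribution by everyone: group total = 4.180 × 345 = 1442.10.
Efficiency loss = (4.180 − 1) × 345 = 1097.10.

1097.10 points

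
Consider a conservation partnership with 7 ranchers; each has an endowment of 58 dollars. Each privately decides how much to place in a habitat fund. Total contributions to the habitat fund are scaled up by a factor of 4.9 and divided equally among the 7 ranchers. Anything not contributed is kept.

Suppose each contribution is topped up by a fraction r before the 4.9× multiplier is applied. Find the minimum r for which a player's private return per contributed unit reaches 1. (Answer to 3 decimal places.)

0.429

With matching at rate r, one contributed unit becomes (1 + r) in the habitat fund and returns 4.9 × (1 + r) / 7 to the contributor.
Setting this equal to 1: 1 + r = 7/4.9 = 1.4286.
So the minimum matching rate is r = 1.4286 − 1 = 0.429.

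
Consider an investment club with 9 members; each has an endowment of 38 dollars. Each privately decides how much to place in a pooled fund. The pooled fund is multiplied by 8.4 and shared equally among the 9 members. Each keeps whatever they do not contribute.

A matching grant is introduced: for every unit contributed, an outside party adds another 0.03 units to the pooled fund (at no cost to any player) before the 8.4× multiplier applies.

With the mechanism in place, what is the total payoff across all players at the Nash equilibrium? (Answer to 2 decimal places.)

With the mechanism, a contributed unit returns 8.4 × 1.03 / 9 = 0.9613 per unit of net cost — still below 1 — so contributing 0 remains dominant for every player.
Everyone keeps their endowment and the group total is 9 × 38 = 342.

342.00 dollars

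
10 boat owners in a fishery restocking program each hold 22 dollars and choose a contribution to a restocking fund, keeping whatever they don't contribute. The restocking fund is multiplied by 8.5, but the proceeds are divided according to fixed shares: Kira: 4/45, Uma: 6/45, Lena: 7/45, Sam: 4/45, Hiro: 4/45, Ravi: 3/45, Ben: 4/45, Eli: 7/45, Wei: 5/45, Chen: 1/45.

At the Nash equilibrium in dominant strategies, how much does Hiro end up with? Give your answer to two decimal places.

Each unit j contributes comes back to j as 8.5 × (j's share), so j prefers to contribute only if that share exceeds 1/8.5 = 0.1176; otherwise keeping the unit dominates.
Uma, Lena and Eli are above the threshold, contributing 22 each; the remaining 7 contribute 0. Total contributed: 66.
Hiro keeps 22 and receives 8.5 × 66 × 4/45 = 49.87 from the restocking fund, for a payoff of 71.87.

71.87 dollars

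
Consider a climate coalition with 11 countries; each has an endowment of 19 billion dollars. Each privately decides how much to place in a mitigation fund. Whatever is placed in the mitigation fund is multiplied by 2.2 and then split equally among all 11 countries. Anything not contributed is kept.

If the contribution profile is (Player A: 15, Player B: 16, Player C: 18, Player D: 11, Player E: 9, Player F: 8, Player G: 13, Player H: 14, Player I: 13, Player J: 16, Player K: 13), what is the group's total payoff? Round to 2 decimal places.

Total contributed: 15 + 16 + 18 + 11 + 9 + 8 + 13 + 14 + 13 + 16 + 13 = 146; total kept: 11 × 19 − 146 = 63.
The mitigation fund pays out 2.2 × 146 = 321.20 in aggregate.
Group total = 63 + 321.20 = 384.20.

384.20 billion dollars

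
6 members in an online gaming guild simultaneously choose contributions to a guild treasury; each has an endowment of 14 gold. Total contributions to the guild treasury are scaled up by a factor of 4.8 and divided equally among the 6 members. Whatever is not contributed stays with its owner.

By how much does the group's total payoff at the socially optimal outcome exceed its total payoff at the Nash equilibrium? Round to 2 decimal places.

Each contributed unit returns 4.8/6 = 0.8000 to its contributor — below 1 — so contributing 0 is dominant for every player. At the Nash equilibrium everyone keeps their 14, and the group total is 6 × 14 = 84.
Each contributed unit returns 4.800 to the group as a whole (0.8000 to each of 6 players), which exceeds 1, so the social optimum is full contribution: group total = 4.800 × 84 = 403.20.
Efficiency loss = 403.20 − 84 = 319.20.

319.20 gold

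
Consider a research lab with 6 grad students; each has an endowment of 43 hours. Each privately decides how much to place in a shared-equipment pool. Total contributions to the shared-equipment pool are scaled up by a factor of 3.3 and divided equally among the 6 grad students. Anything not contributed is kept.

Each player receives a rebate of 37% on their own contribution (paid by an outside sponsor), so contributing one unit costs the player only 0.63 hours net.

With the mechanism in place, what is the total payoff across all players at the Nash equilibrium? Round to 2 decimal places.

Even with the mechanism, each unit contributed returns only (3.3/6) / 0.63 = 0.8730 per unit of net cost, so contributing nothing is still dominant.
Everyone keeps their endowment and the group total is 6 × 43 = 258.

258.00 hours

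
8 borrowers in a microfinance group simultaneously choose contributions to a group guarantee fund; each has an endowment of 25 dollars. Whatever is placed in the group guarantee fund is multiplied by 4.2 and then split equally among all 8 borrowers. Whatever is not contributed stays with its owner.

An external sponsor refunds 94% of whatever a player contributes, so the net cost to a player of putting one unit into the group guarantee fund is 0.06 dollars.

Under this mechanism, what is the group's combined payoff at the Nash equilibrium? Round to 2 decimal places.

The effective private return per unit is now (4.2/8) / 0.06 = 8.7500 > 1, so every player's dominant strategy flips to full contribution.
At the Nash equilibrium everyone contributes 25. Group total payoff = 8 × (25 × 0.94 + 4.2 × 25) = 1028.00.

1028.00 dollars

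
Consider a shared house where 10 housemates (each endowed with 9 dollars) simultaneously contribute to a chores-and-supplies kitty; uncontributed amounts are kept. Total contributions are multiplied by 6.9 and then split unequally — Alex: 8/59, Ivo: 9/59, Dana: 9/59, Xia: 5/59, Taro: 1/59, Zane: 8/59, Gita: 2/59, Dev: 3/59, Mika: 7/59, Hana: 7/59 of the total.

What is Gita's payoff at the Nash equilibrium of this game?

13.21 dollars

For player j, contributing a unit is worthwhile iff 6.9 × (j's share) ≥ 1, i.e. iff j's share is at least 0.1449.
The shares above 0.1449 belong to Ivo and Dana, contributing 9 each; the remaining 8 contribute 0. Total contributed: 18.
Gita keeps 9 and receives 6.9 × 18 × 2/59 = 4.21 from the chores-and-supplies kitty, for a payoff of 13.21.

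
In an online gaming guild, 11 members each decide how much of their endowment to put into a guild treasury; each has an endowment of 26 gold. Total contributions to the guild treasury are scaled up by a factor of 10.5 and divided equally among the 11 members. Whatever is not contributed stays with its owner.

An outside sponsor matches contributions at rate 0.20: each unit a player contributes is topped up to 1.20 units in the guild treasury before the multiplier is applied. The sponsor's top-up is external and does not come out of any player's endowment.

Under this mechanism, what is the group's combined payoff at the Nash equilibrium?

The effective private return per unit is now 10.5 × 1.20 / 11 = 1.1455 > 1, so every player's dominant strategy flips to full contribution.
At the Nash equilibrium everyone contributes 26. Group total payoff = 10.5 × 1.20 × 286 = 3603.60.

3603.60 gold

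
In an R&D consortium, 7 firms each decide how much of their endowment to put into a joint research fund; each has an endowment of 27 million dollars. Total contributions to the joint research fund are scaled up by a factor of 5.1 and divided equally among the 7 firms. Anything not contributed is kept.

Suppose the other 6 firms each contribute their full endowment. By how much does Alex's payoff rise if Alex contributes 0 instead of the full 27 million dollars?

7.33 million dollars

Switching from a contribution of 27 to 0 lets Alex keep an extra 27 million dollars, but lowers the joint research fund by 27, which costs Alex their own share of that drop: 5.1/7 × 27 = 19.67.
Net gain = 27 − 19.67 = 7.33. The private return per contributed unit (0.7286) is below 1, so free-riding is indeed the best response regardless of what the others do.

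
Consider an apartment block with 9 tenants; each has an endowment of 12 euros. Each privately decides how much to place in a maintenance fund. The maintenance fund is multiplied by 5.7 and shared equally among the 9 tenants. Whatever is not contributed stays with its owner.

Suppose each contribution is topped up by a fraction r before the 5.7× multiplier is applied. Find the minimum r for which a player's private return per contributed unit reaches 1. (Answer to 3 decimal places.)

With matching at rate r, one contributed unit becomes (1 + r) in the maintenance fund and returns 5.7 × (1 + r) / 9 to the contributor.
Setting this equal to 1: 1 + r = 9/5.7 = 1.5789.
So the minimum matching rate is r = 1.5789 − 1 = 0.579.

0.579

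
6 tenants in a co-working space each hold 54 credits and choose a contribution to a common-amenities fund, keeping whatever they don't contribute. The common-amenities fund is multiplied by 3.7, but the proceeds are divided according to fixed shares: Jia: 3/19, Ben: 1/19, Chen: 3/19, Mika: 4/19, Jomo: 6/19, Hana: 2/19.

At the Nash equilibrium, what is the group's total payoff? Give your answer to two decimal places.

Player j's private return per contributed unit is 3.7 × (j's share). Contributing is weakly dominant for j when that share is at least 1/3.7 = 0.2703, and contributing 0 is dominant otherwise.
The only share above 0.2703 is Jomo's 6/19, contributing 54; the remaining 5 contribute 0. Total contributed: 54.
The common-amenities fund pays out 3.7 × 54 = 199.80 in total (split across the unequal shares, but the aggregate is all that matters for the group sum).
The 5 free-riders keep 54 each, adding 270. Group total = 270 + 199.80 = 469.80.

469.80 credits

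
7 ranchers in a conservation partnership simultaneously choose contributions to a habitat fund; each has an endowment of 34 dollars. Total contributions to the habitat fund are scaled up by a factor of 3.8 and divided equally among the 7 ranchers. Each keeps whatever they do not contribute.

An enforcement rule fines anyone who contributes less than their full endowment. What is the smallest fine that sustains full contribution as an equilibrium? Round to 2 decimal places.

Given the others contribute fully, the best deviation is to contribute 0 (any partial contribution still incurs the fine and gives up units whose private return 0.5429 is below 1).
Deviating from 34 to 0 saves 34 dollars but forfeits the deviator's share of the drop in the habitat fund: 3.8/7 × 34 = 18.46.
So the deviation gain is 34 − 18.46 = 15.54, and the fine must be at least 15.54 dollars to wipe it out.

15.54 dollars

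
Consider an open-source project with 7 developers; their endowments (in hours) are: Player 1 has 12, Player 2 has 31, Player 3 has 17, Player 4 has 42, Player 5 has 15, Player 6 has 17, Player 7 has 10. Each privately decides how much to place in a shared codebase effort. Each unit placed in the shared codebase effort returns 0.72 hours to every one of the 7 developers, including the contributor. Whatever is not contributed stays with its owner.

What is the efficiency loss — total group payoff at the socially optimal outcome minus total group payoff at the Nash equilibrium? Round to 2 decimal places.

581.76 hours

The private return per contributed unit is 0.72 < 1 for everyone, so the Nash equilibrium is zero contribution and the group total is Σ E_j = 12 + 31 + 17 + 42 + 15 + 17 + 10 = 144.
Each contributed unit returns 5.040 to the group, so the social optimum is full contribution by everyone: group total = 5.040 × 144 = 725.76.
Efficiency loss = (5.040 − 1) × 144 = 581.76.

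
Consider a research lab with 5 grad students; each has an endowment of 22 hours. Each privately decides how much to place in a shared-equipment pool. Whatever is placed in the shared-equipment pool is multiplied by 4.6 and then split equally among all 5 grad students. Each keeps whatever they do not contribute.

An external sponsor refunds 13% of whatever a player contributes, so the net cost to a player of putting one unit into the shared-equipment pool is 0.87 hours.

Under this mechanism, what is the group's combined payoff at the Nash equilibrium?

With the mechanism, a contributed unit returns (4.6/5) / 0.87 = 1.0575 per unit of net cost to the contributor — now above 1 — so contributing fully is weakly dominant for every player.
At the Nash equilibrium everyone contributes 22. Group total payoff = 5 × (22 × 0.13 + 4.6 × 22) = 520.30.

520.30 hours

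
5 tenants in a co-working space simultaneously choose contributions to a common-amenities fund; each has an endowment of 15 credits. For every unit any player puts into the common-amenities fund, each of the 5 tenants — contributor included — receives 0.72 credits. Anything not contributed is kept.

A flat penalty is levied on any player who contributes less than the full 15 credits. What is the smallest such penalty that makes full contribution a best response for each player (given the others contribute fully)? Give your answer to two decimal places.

Given the others contribute fully, the best deviation is to contribute 0 (any partial contribution still incurs the fine and gives up units whose private return 0.72 is below 1).
Deviating from 15 to 0 saves 15 credits but forfeits the deviator's share of the drop in the common-amenities fund: 0.72 × 15 = 10.80.
So the deviation gain is 15 − 10.80 = 4.20, and the fine must be at least 4.20 credits to wipe it out.

4.20 credits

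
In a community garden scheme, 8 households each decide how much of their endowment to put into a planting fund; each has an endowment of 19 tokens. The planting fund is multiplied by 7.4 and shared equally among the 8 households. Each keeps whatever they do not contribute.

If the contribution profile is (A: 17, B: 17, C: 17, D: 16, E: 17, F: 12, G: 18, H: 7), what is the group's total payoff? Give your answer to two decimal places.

Total contributed: 17 + 17 + 17 + 16 + 17 + 12 + 18 + 7 = 121; total kept: 8 × 19 − 121 = 31.
The planting fund pays out 7.4 × 121 = 895.40 in aggregate.
Group total = 31 + 895.40 = 926.40.

926.40 tokens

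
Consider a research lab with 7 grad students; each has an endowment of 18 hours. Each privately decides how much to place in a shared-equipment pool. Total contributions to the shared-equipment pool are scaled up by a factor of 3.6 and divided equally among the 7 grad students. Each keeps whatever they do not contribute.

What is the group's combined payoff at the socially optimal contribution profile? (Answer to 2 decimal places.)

453.60 hours

Each contributed unit returns 3.600 to the group as a whole (0.5143 to each of 7 players), which exceeds 1, so the social optimum is full contribution: group total = 3.600 × 126 = 453.60.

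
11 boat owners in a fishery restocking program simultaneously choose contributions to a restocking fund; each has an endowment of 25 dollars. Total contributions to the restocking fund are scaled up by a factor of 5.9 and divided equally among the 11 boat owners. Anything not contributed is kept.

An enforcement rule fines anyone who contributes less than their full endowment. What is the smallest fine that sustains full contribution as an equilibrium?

Given the others contribute fully, the best deviation is to contribute 0 (any partial contribution still incurs the fine and gives up units whose private return 0.5364 is below 1).
Deviating from 25 to 0 saves 25 dollars but forfeits the deviator's share of the drop in the restocking fund: 5.9/11 × 25 = 13.41.
So the deviation gain is 25 − 13.41 = 11.59, and the fine must be at least 11.59 dollars to wipe it out.

11.59 dollars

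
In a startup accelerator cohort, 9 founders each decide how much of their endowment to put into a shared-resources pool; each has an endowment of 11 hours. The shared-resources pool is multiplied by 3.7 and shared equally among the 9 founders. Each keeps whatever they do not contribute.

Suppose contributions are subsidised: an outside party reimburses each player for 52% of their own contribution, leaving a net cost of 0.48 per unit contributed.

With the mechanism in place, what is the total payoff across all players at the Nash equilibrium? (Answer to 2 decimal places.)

Even with the mechanism, each unit contributed returns only (3.7/9) / 0.48 = 0.8565 per unit of net cost, so contributing nothing is still dominant.
At the Nash equilibrium no one contributes; group total payoff = 9 × 11 = 99.

99.00 hours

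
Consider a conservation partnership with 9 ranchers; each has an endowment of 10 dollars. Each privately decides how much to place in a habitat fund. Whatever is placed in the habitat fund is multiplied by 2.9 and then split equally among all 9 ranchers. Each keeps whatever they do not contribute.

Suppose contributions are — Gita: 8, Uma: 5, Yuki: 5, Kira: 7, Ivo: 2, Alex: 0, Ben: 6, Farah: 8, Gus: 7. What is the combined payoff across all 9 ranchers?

181.20 dollars

Total contributed: 8 + 5 + 5 + 7 + 2 + 0 + 6 + 8 + 7 = 48; total kept: 9 × 10 − 48 = 42.
The habitat fund pays out 2.9 × 48 = 139.20 in aggregate.
Group total = 42 + 139.20 = 181.20.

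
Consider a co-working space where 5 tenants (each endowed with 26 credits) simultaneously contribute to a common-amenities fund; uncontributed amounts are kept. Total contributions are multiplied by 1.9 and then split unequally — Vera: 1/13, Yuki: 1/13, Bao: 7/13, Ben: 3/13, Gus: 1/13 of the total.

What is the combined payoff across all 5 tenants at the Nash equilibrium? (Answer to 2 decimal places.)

153.40 credits

Player j's private return per contributed unit is 1.9 × (j's share). Contributing is weakly dominant for j when that share is at least 1/1.9 = 0.5263, and contributing 0 is dominant otherwise.
Bao alone (share 7/13) is above the threshold, contributing 26; the remaining 4 contribute 0. Total contributed: 26.
The common-amenities fund pays out 1.9 × 26 = 49.40 in total (split across the unequal shares, but the aggregate is all that matters for the group sum).
The 4 free-riders keep 26 each, adding 104. Group total = 104 + 49.40 = 153.40.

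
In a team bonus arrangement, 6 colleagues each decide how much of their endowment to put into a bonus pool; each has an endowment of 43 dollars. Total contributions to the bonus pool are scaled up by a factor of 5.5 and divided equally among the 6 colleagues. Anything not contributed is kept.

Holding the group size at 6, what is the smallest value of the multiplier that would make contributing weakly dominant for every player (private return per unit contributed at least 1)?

6

A contributed unit returns (multiplier)/6 to its contributor.
This reaches 1 exactly when the multiplier is 6.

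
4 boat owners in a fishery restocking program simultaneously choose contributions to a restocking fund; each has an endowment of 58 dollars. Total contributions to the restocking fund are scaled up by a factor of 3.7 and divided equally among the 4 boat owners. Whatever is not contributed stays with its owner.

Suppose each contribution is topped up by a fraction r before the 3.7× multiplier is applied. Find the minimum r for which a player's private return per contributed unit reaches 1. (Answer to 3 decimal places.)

With matching at rate r, one contributed unit becomes (1 + r) in the restocking fund and returns 3.7 × (1 + r) / 4 to the contributor.
Setting this equal to 1: 1 + r = 4/3.7 = 1.0811.
So the minimum matching rate is r = 1.0811 − 1 = 0.081.

0.081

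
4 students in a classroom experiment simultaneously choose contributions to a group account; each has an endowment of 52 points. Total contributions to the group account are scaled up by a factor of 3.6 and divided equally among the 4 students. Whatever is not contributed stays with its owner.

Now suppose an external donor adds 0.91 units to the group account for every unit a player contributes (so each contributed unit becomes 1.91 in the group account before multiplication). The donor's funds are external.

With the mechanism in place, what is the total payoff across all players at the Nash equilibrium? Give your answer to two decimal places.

With the mechanism, a contributed unit returns 3.6 × 1.91 / 4 = 1.7190 per unit of net cost to the contributor — now above 1 — so contributing fully is weakly dominant for every player.
At the Nash equilibrium everyone contributes 52. Group total payoff = 3.6 × 1.91 × 208 = 1430.21.

1430.21 points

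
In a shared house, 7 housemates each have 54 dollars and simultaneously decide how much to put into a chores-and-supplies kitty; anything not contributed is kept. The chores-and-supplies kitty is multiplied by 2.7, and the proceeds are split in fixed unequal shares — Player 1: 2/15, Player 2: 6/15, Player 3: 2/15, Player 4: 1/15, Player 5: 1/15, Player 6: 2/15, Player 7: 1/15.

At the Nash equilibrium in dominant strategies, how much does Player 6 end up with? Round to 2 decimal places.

73.44 dollars

Each unit j contributes comes back to j as 2.7 × (j's share), so j prefers to contribute only if that share exceeds 1/2.7 = 0.3704; otherwise keeping the unit dominates.
Player 2 alone (share 6/15) is above the threshold, contributing 54; the remaining 6 contribute 0. Total contributed: 54.
Player 6 keeps 54 and receives 2.7 × 54 × 2/15 = 19.44 from the chores-and-supplies kitty, for a payoff of 73.44.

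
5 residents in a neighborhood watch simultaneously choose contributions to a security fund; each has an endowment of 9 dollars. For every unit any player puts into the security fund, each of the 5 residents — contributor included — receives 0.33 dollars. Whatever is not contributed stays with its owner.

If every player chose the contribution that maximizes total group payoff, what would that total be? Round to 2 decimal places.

74.25 dollars

Each contributed unit returns 1.650 to the group as a whole (0.33 to each of 5 players), which exceeds 1, so the social optimum is full contribution: group total = 1.650 × 45 = 74.25.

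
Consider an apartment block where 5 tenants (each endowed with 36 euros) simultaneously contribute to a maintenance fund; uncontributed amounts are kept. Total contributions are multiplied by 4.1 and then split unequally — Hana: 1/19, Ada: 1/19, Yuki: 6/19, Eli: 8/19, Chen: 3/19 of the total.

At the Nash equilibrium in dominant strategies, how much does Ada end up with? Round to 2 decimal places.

A player with share s gets back 4.1·s per unit contributed, so full contribution is dominant for anyone with s > 1/4.1 = 0.2439 and zero contribution is dominant for anyone below.
Yuki and Eli are above the threshold, contributing 36 each; the remaining 3 contribute 0. Total contributed: 72.
Ada keeps 36 and receives 4.1 × 72 × 1/19 = 15.54 from the maintenance fund, for a payoff of 51.54.

51.54 euros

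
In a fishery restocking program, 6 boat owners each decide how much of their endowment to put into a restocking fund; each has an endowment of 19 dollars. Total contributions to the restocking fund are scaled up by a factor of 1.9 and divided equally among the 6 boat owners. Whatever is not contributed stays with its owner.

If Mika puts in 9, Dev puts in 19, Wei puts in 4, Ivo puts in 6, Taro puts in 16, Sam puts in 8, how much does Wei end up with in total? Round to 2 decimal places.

34.63 dollars

Total contributed: 9 + 19 + 4 + 6 + 16 + 8 = 62.
Each receives 1.9 × 62 / 6 = 19.63 from the restocking fund.
Wei keeps 19 − 4 = 15, so Wei's payoff is 15 + 19.63 = 34.63.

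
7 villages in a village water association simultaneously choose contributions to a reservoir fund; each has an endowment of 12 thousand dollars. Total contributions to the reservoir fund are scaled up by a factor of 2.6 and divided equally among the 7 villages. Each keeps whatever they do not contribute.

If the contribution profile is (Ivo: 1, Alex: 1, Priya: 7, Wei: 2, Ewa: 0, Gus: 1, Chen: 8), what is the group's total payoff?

116.00 thousand dollars

Total contributed: 1 + 1 + 7 + 2 + 0 + 1 + 8 = 20; total kept: 7 × 12 − 20 = 64.
The reservoir fund pays out 2.6 × 20 = 52.00 in aggregate.
Group total = 64 + 52.00 = 116.00.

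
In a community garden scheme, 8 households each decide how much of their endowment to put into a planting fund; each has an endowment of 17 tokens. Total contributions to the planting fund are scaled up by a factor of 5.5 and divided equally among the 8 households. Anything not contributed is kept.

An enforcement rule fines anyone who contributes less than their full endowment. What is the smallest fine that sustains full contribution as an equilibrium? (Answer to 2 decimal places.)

Given the others contribute fully, the best deviation is to contribute 0 (any partial contribution still incurs the fine and gives up units whose private return 0.6875 is below 1).
Deviating from 17 to 0 saves 17 tokens but forfeits the deviator's share of the drop in the planting fund: 5.5/8 × 17 = 11.69.
So the deviation gain is 17 − 11.69 = 5.31, and the fine must be at least 5.31 tokens to wipe it out.

5.31 tokens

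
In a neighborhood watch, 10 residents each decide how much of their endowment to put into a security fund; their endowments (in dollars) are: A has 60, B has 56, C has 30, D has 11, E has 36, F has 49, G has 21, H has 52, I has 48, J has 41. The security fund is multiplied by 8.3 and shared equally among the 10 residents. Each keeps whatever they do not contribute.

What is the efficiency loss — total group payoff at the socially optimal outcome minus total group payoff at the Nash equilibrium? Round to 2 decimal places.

2949.20 dollars

The private return per contributed unit is 8.3/10 = 0.8300 < 1 for every player regardless of endowment, so the Nash equilibrium is zero contribution and the group total is Σ E_j = 60 + 56 + 30 + 11 + 36 + 49 + 21 + 52 + 48 + 41 = 404.
Each contributed unit returns 8.300 to the group, so the social optimum is full contribution by everyone: group total = 8.300 × 404 = 3353.20.
Efficiency loss = (8.300 − 1) × 404 = 2949.20.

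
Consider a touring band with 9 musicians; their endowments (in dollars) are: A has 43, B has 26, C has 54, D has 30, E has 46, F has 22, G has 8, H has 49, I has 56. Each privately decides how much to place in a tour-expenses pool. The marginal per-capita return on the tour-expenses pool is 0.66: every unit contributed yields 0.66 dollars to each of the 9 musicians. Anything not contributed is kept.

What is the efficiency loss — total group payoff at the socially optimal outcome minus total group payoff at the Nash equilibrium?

The private return per contributed unit is 0.66 < 1 for everyone, so the Nash equilibrium is zero contribution and the group total is Σ E_j = 43 + 26 + 54 + 30 + 46 + 22 + 8 + 49 + 56 = 334.
Each contributed unit returns 5.940 to the group, so the social optimum is full contribution by everyone: group total = 5.940 × 334 = 1983.96.
Efficiency loss = (5.940 − 1) × 334 = 1649.96.

1649.96 dollars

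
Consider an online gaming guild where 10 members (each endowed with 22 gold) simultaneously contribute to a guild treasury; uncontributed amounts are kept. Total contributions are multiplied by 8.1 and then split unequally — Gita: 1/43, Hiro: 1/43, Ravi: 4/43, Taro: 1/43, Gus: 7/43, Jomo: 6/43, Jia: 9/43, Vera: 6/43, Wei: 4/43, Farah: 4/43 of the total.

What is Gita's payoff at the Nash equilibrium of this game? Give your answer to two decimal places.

38.58 gold

For player j, contributing a unit is worthwhile iff 8.1 × (j's share) ≥ 1, i.e. iff j's share is at least 0.1235.
Gus, Jomo, Jia and Vera are above the threshold, contributing 22 each; the remaining 6 contribute 0. Total contributed: 88.
Gita keeps 22 and receives 8.1 × 88 × 1/43 = 16.58 from the guild treasury, for a payoff of 38.58.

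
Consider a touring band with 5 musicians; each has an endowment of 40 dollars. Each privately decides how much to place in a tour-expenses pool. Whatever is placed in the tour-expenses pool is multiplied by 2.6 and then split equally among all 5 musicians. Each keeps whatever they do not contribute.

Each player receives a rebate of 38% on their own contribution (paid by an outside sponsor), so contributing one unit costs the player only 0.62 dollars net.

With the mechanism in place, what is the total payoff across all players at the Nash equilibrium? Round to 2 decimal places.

200.00 dollars

With the mechanism, a contributed unit returns (2.6/5) / 0.62 = 0.8387 per unit of net cost — still below 1 — so contributing 0 remains dominant for every player.
Everyone keeps their endowment and the group total is 5 × 40 = 200.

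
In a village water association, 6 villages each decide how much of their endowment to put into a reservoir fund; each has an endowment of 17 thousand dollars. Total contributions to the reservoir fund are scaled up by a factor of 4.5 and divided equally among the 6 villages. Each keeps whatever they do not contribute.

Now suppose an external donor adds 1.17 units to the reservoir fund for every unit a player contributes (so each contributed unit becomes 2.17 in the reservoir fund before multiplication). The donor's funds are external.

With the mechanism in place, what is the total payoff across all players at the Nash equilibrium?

With the mechanism, a contributed unit returns 4.5 × 2.17 / 6 = 1.6275 per unit of net cost to the contributor — now above 1 — so contributing fully is weakly dominant for every player.
At the Nash equilibrium everyone contributes 17. Group total payoff = 4.5 × 2.17 × 102 = 996.03.

996.03 thousand dollars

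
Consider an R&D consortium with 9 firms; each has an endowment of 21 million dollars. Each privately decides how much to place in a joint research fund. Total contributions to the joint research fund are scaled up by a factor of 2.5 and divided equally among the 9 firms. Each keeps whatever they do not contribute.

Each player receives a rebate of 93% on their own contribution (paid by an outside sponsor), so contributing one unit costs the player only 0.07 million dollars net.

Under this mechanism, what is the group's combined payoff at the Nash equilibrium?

The effective private return per unit is now (2.5/9) / 0.07 = 3.9683 > 1, so every player's dominant strategy flips to full contribution.
At the Nash equilibrium everyone contributes 21. Group total payoff = 9 × (21 × 0.93 + 2.5 × 21) = 648.27.

648.27 million dollars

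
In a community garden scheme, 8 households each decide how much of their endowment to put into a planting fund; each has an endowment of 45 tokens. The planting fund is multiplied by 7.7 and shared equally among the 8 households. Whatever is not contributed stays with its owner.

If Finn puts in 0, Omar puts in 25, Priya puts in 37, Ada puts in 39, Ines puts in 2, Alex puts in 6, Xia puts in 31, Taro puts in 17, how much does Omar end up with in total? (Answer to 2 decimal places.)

171.11 tokens

Total contributed: 0 + 25 + 37 + 39 + 2 + 6 + 31 + 17 = 157.
Each receives 7.7 × 157 / 8 = 151.11 from the planting fund.
Omar keeps 45 − 25 = 20, so Omar's payoff is 20 + 151.11 = 171.11.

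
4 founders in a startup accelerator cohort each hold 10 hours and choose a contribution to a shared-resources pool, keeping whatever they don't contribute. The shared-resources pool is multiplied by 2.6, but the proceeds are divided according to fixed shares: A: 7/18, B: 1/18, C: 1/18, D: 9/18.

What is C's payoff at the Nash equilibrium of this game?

12.89 hours

A player with share s gets back 2.6·s per unit contributed, so full contribution is dominant for anyone with s > 1/2.6 = 0.3846 and zero contribution is dominant for anyone below.
A and D clear that bar, contributing 10 each; the remaining 2 contribute 0. Total contributed: 20.
C keeps 10 and receives 2.6 × 20 × 1/18 = 2.89 from the shared-resources pool, for a payoff of 12.89.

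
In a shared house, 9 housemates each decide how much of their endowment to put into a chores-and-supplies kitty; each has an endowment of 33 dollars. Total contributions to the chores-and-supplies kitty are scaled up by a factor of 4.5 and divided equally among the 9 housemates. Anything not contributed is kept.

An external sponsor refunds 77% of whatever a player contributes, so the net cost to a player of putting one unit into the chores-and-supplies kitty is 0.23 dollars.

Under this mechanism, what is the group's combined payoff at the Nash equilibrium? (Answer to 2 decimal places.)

The effective private return per unit is now (4.5/9) / 0.23 = 2.1739 > 1, so every player's dominant strategy flips to full contribution.
At the Nash equilibrium everyone contributes 33. Group total payoff = 9 × (33 × 0.77 + 4.5 × 33) = 1565.19.

1565.19 dollars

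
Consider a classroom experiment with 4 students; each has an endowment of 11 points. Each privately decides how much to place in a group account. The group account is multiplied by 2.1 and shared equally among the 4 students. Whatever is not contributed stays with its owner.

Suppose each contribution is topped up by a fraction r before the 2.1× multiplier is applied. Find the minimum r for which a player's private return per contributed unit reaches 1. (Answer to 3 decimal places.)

With matching at rate r, one contributed unit becomes (1 + r) in the group account and returns 2.1 × (1 + r) / 4 to the contributor.
Setting this equal to 1: 1 + r = 4/2.1 = 1.9048.
So the minimum matching rate is r = 1.9048 − 1 = 0.905.

0.905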